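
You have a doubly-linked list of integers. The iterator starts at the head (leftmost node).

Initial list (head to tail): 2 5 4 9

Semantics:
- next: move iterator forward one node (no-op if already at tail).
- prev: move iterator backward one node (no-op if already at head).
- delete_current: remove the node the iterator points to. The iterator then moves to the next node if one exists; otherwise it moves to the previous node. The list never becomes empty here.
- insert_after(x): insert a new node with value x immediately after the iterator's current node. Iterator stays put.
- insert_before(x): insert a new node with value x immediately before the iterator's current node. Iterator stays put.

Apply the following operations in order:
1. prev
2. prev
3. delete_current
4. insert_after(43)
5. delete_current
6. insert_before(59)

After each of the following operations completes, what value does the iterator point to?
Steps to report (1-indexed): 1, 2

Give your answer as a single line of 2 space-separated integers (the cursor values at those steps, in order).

Answer: 2 2

Derivation:
After 1 (prev): list=[2, 5, 4, 9] cursor@2
After 2 (prev): list=[2, 5, 4, 9] cursor@2
After 3 (delete_current): list=[5, 4, 9] cursor@5
After 4 (insert_after(43)): list=[5, 43, 4, 9] cursor@5
After 5 (delete_current): list=[43, 4, 9] cursor@43
After 6 (insert_before(59)): list=[59, 43, 4, 9] cursor@43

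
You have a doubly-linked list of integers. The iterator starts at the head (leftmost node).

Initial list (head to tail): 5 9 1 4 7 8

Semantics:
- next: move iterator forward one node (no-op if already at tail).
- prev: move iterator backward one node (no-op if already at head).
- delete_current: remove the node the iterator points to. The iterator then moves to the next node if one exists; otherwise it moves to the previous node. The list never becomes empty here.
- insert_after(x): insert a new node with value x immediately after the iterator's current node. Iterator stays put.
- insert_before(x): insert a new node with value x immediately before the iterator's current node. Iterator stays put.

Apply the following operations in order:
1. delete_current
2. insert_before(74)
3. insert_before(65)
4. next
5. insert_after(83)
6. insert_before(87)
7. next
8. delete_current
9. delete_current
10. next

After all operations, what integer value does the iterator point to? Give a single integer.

After 1 (delete_current): list=[9, 1, 4, 7, 8] cursor@9
After 2 (insert_before(74)): list=[74, 9, 1, 4, 7, 8] cursor@9
After 3 (insert_before(65)): list=[74, 65, 9, 1, 4, 7, 8] cursor@9
After 4 (next): list=[74, 65, 9, 1, 4, 7, 8] cursor@1
After 5 (insert_after(83)): list=[74, 65, 9, 1, 83, 4, 7, 8] cursor@1
After 6 (insert_before(87)): list=[74, 65, 9, 87, 1, 83, 4, 7, 8] cursor@1
After 7 (next): list=[74, 65, 9, 87, 1, 83, 4, 7, 8] cursor@83
After 8 (delete_current): list=[74, 65, 9, 87, 1, 4, 7, 8] cursor@4
After 9 (delete_current): list=[74, 65, 9, 87, 1, 7, 8] cursor@7
After 10 (next): list=[74, 65, 9, 87, 1, 7, 8] cursor@8

Answer: 8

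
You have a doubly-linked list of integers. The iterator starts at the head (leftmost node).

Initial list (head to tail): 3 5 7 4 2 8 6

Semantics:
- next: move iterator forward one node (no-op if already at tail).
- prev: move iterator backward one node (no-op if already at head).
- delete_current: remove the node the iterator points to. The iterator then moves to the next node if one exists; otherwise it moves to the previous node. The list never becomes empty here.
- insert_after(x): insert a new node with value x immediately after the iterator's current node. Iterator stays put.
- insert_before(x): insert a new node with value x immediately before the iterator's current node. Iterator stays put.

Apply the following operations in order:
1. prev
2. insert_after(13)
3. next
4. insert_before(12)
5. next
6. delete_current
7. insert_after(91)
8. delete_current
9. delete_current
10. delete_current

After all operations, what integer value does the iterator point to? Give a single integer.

Answer: 2

Derivation:
After 1 (prev): list=[3, 5, 7, 4, 2, 8, 6] cursor@3
After 2 (insert_after(13)): list=[3, 13, 5, 7, 4, 2, 8, 6] cursor@3
After 3 (next): list=[3, 13, 5, 7, 4, 2, 8, 6] cursor@13
After 4 (insert_before(12)): list=[3, 12, 13, 5, 7, 4, 2, 8, 6] cursor@13
After 5 (next): list=[3, 12, 13, 5, 7, 4, 2, 8, 6] cursor@5
After 6 (delete_current): list=[3, 12, 13, 7, 4, 2, 8, 6] cursor@7
After 7 (insert_after(91)): list=[3, 12, 13, 7, 91, 4, 2, 8, 6] cursor@7
After 8 (delete_current): list=[3, 12, 13, 91, 4, 2, 8, 6] cursor@91
After 9 (delete_current): list=[3, 12, 13, 4, 2, 8, 6] cursor@4
After 10 (delete_current): list=[3, 12, 13, 2, 8, 6] cursor@2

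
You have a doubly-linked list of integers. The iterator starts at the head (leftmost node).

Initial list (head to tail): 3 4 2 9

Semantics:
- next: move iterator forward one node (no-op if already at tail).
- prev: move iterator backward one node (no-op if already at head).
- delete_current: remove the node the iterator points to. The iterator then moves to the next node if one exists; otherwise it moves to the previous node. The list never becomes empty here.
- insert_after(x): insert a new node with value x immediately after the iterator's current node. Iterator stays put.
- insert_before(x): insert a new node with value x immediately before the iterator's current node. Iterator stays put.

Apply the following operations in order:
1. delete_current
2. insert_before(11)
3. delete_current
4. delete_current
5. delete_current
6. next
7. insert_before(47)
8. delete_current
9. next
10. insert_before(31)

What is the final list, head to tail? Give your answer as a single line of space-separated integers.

Answer: 31 47

Derivation:
After 1 (delete_current): list=[4, 2, 9] cursor@4
After 2 (insert_before(11)): list=[11, 4, 2, 9] cursor@4
After 3 (delete_current): list=[11, 2, 9] cursor@2
After 4 (delete_current): list=[11, 9] cursor@9
After 5 (delete_current): list=[11] cursor@11
After 6 (next): list=[11] cursor@11
After 7 (insert_before(47)): list=[47, 11] cursor@11
After 8 (delete_current): list=[47] cursor@47
After 9 (next): list=[47] cursor@47
After 10 (insert_before(31)): list=[31, 47] cursor@47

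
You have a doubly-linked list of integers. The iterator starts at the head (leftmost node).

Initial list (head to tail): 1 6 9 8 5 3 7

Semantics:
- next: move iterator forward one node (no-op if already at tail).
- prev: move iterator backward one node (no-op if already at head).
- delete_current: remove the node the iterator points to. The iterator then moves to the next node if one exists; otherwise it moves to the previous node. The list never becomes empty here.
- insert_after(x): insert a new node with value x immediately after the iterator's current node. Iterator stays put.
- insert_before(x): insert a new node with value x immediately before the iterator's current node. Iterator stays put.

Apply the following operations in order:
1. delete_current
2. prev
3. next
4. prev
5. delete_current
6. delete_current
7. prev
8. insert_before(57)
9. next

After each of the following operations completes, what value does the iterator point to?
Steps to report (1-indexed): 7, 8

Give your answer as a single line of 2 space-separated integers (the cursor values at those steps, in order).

Answer: 8 8

Derivation:
After 1 (delete_current): list=[6, 9, 8, 5, 3, 7] cursor@6
After 2 (prev): list=[6, 9, 8, 5, 3, 7] cursor@6
After 3 (next): list=[6, 9, 8, 5, 3, 7] cursor@9
After 4 (prev): list=[6, 9, 8, 5, 3, 7] cursor@6
After 5 (delete_current): list=[9, 8, 5, 3, 7] cursor@9
After 6 (delete_current): list=[8, 5, 3, 7] cursor@8
After 7 (prev): list=[8, 5, 3, 7] cursor@8
After 8 (insert_before(57)): list=[57, 8, 5, 3, 7] cursor@8
After 9 (next): list=[57, 8, 5, 3, 7] cursor@5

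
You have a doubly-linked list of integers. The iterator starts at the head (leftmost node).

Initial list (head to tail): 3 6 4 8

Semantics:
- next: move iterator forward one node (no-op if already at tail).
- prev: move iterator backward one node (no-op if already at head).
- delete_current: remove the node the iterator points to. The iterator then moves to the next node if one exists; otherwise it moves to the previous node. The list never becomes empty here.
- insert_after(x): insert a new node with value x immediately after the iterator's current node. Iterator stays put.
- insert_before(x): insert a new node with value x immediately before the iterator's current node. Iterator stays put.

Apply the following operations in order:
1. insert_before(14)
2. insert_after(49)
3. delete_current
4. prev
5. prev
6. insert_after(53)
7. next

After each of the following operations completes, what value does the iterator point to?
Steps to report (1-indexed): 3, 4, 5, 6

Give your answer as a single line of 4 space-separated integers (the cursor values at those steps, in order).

Answer: 49 14 14 14

Derivation:
After 1 (insert_before(14)): list=[14, 3, 6, 4, 8] cursor@3
After 2 (insert_after(49)): list=[14, 3, 49, 6, 4, 8] cursor@3
After 3 (delete_current): list=[14, 49, 6, 4, 8] cursor@49
After 4 (prev): list=[14, 49, 6, 4, 8] cursor@14
After 5 (prev): list=[14, 49, 6, 4, 8] cursor@14
After 6 (insert_after(53)): list=[14, 53, 49, 6, 4, 8] cursor@14
After 7 (next): list=[14, 53, 49, 6, 4, 8] cursor@53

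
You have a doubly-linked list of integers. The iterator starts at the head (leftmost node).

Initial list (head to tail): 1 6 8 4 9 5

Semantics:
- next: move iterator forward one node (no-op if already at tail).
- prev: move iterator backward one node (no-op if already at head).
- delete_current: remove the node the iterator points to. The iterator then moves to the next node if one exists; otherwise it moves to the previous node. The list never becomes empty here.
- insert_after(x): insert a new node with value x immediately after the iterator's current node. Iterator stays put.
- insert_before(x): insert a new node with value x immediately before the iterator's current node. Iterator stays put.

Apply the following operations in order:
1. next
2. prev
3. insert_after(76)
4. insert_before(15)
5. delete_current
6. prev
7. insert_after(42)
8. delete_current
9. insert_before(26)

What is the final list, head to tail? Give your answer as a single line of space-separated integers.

Answer: 26 42 76 6 8 4 9 5

Derivation:
After 1 (next): list=[1, 6, 8, 4, 9, 5] cursor@6
After 2 (prev): list=[1, 6, 8, 4, 9, 5] cursor@1
After 3 (insert_after(76)): list=[1, 76, 6, 8, 4, 9, 5] cursor@1
After 4 (insert_before(15)): list=[15, 1, 76, 6, 8, 4, 9, 5] cursor@1
After 5 (delete_current): list=[15, 76, 6, 8, 4, 9, 5] cursor@76
After 6 (prev): list=[15, 76, 6, 8, 4, 9, 5] cursor@15
After 7 (insert_after(42)): list=[15, 42, 76, 6, 8, 4, 9, 5] cursor@15
After 8 (delete_current): list=[42, 76, 6, 8, 4, 9, 5] cursor@42
After 9 (insert_before(26)): list=[26, 42, 76, 6, 8, 4, 9, 5] cursor@42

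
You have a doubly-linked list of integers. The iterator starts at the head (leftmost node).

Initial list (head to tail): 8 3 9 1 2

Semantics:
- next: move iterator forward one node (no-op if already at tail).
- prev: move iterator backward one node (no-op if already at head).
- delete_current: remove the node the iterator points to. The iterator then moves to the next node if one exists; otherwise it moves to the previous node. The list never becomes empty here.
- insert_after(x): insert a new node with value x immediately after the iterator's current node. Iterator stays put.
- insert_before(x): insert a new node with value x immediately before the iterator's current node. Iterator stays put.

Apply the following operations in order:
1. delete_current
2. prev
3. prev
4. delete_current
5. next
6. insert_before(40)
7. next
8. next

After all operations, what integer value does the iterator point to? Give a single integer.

After 1 (delete_current): list=[3, 9, 1, 2] cursor@3
After 2 (prev): list=[3, 9, 1, 2] cursor@3
After 3 (prev): list=[3, 9, 1, 2] cursor@3
After 4 (delete_current): list=[9, 1, 2] cursor@9
After 5 (next): list=[9, 1, 2] cursor@1
After 6 (insert_before(40)): list=[9, 40, 1, 2] cursor@1
After 7 (next): list=[9, 40, 1, 2] cursor@2
After 8 (next): list=[9, 40, 1, 2] cursor@2

Answer: 2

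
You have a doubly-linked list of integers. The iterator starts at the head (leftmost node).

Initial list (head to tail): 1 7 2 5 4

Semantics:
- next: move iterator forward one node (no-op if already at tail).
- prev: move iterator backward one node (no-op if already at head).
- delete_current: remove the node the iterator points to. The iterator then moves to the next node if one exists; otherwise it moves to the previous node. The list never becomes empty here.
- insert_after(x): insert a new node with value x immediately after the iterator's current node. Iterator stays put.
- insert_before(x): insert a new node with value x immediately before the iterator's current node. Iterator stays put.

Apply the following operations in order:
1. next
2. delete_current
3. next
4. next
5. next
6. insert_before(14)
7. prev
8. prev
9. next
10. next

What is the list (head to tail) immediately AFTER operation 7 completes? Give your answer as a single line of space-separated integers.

Answer: 1 2 5 14 4

Derivation:
After 1 (next): list=[1, 7, 2, 5, 4] cursor@7
After 2 (delete_current): list=[1, 2, 5, 4] cursor@2
After 3 (next): list=[1, 2, 5, 4] cursor@5
After 4 (next): list=[1, 2, 5, 4] cursor@4
After 5 (next): list=[1, 2, 5, 4] cursor@4
After 6 (insert_before(14)): list=[1, 2, 5, 14, 4] cursor@4
After 7 (prev): list=[1, 2, 5, 14, 4] cursor@14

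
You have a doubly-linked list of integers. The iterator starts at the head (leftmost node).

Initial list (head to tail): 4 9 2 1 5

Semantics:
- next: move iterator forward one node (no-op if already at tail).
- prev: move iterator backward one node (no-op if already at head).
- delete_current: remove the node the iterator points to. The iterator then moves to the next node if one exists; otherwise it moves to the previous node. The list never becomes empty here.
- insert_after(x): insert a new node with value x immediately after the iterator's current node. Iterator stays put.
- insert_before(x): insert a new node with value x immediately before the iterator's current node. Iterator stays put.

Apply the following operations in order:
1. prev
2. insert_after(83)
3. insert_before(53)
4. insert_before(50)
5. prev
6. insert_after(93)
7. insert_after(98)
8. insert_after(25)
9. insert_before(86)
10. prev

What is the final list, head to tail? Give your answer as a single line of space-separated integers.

Answer: 53 86 50 25 98 93 4 83 9 2 1 5

Derivation:
After 1 (prev): list=[4, 9, 2, 1, 5] cursor@4
After 2 (insert_after(83)): list=[4, 83, 9, 2, 1, 5] cursor@4
After 3 (insert_before(53)): list=[53, 4, 83, 9, 2, 1, 5] cursor@4
After 4 (insert_before(50)): list=[53, 50, 4, 83, 9, 2, 1, 5] cursor@4
After 5 (prev): list=[53, 50, 4, 83, 9, 2, 1, 5] cursor@50
After 6 (insert_after(93)): list=[53, 50, 93, 4, 83, 9, 2, 1, 5] cursor@50
After 7 (insert_after(98)): list=[53, 50, 98, 93, 4, 83, 9, 2, 1, 5] cursor@50
After 8 (insert_after(25)): list=[53, 50, 25, 98, 93, 4, 83, 9, 2, 1, 5] cursor@50
After 9 (insert_before(86)): list=[53, 86, 50, 25, 98, 93, 4, 83, 9, 2, 1, 5] cursor@50
After 10 (prev): list=[53, 86, 50, 25, 98, 93, 4, 83, 9, 2, 1, 5] cursor@86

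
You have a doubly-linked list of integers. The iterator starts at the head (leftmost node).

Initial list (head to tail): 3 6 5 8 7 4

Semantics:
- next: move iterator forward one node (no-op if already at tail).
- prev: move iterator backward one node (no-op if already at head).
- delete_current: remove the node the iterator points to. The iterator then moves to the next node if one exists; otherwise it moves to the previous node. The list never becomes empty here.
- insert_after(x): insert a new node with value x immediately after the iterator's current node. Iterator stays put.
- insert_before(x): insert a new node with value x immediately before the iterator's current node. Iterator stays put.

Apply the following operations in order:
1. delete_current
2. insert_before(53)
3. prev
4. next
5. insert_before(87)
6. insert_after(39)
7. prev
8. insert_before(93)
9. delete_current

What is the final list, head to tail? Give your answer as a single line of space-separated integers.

Answer: 53 93 6 39 5 8 7 4

Derivation:
After 1 (delete_current): list=[6, 5, 8, 7, 4] cursor@6
After 2 (insert_before(53)): list=[53, 6, 5, 8, 7, 4] cursor@6
After 3 (prev): list=[53, 6, 5, 8, 7, 4] cursor@53
After 4 (next): list=[53, 6, 5, 8, 7, 4] cursor@6
After 5 (insert_before(87)): list=[53, 87, 6, 5, 8, 7, 4] cursor@6
After 6 (insert_after(39)): list=[53, 87, 6, 39, 5, 8, 7, 4] cursor@6
After 7 (prev): list=[53, 87, 6, 39, 5, 8, 7, 4] cursor@87
After 8 (insert_before(93)): list=[53, 93, 87, 6, 39, 5, 8, 7, 4] cursor@87
After 9 (delete_current): list=[53, 93, 6, 39, 5, 8, 7, 4] cursor@6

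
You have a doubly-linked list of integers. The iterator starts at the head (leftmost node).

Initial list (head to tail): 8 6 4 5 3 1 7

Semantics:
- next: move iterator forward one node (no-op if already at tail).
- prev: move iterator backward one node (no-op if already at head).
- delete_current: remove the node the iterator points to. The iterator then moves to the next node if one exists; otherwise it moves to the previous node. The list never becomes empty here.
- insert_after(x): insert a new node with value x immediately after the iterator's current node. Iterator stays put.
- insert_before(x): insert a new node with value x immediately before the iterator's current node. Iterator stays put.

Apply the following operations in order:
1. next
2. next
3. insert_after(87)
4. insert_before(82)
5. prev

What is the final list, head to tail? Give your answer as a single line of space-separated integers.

Answer: 8 6 82 4 87 5 3 1 7

Derivation:
After 1 (next): list=[8, 6, 4, 5, 3, 1, 7] cursor@6
After 2 (next): list=[8, 6, 4, 5, 3, 1, 7] cursor@4
After 3 (insert_after(87)): list=[8, 6, 4, 87, 5, 3, 1, 7] cursor@4
After 4 (insert_before(82)): list=[8, 6, 82, 4, 87, 5, 3, 1, 7] cursor@4
After 5 (prev): list=[8, 6, 82, 4, 87, 5, 3, 1, 7] cursor@82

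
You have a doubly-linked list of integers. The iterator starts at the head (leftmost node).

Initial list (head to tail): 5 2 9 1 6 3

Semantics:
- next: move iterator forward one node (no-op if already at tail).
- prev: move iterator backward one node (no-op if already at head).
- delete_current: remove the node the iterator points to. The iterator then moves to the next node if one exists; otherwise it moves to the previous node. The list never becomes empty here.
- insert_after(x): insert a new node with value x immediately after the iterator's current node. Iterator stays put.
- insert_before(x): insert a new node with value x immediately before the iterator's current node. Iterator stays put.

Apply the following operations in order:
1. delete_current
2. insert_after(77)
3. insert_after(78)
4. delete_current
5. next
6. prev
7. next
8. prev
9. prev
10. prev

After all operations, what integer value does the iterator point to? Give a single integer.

Answer: 78

Derivation:
After 1 (delete_current): list=[2, 9, 1, 6, 3] cursor@2
After 2 (insert_after(77)): list=[2, 77, 9, 1, 6, 3] cursor@2
After 3 (insert_after(78)): list=[2, 78, 77, 9, 1, 6, 3] cursor@2
After 4 (delete_current): list=[78, 77, 9, 1, 6, 3] cursor@78
After 5 (next): list=[78, 77, 9, 1, 6, 3] cursor@77
After 6 (prev): list=[78, 77, 9, 1, 6, 3] cursor@78
After 7 (next): list=[78, 77, 9, 1, 6, 3] cursor@77
After 8 (prev): list=[78, 77, 9, 1, 6, 3] cursor@78
After 9 (prev): list=[78, 77, 9, 1, 6, 3] cursor@78
After 10 (prev): list=[78, 77, 9, 1, 6, 3] cursor@78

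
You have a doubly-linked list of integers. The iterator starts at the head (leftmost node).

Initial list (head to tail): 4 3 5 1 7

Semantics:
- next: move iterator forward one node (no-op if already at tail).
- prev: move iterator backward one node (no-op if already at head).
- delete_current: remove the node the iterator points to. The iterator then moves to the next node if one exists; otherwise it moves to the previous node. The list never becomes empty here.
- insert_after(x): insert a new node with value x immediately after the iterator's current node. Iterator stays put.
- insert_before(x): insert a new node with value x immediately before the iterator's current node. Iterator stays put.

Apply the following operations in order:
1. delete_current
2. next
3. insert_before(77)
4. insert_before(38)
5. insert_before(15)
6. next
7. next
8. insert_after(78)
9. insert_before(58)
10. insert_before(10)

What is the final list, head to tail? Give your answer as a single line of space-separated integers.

After 1 (delete_current): list=[3, 5, 1, 7] cursor@3
After 2 (next): list=[3, 5, 1, 7] cursor@5
After 3 (insert_before(77)): list=[3, 77, 5, 1, 7] cursor@5
After 4 (insert_before(38)): list=[3, 77, 38, 5, 1, 7] cursor@5
After 5 (insert_before(15)): list=[3, 77, 38, 15, 5, 1, 7] cursor@5
After 6 (next): list=[3, 77, 38, 15, 5, 1, 7] cursor@1
After 7 (next): list=[3, 77, 38, 15, 5, 1, 7] cursor@7
After 8 (insert_after(78)): list=[3, 77, 38, 15, 5, 1, 7, 78] cursor@7
After 9 (insert_before(58)): list=[3, 77, 38, 15, 5, 1, 58, 7, 78] cursor@7
After 10 (insert_before(10)): list=[3, 77, 38, 15, 5, 1, 58, 10, 7, 78] cursor@7

Answer: 3 77 38 15 5 1 58 10 7 78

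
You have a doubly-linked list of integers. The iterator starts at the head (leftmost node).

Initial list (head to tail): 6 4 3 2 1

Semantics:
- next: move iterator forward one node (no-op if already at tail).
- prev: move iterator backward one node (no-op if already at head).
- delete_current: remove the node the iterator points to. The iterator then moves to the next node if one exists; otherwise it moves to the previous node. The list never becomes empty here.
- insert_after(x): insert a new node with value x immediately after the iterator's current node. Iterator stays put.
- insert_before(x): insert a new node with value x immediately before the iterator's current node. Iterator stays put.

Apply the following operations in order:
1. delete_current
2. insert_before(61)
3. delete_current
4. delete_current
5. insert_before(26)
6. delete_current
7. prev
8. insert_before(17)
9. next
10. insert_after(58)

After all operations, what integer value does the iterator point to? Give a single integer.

After 1 (delete_current): list=[4, 3, 2, 1] cursor@4
After 2 (insert_before(61)): list=[61, 4, 3, 2, 1] cursor@4
After 3 (delete_current): list=[61, 3, 2, 1] cursor@3
After 4 (delete_current): list=[61, 2, 1] cursor@2
After 5 (insert_before(26)): list=[61, 26, 2, 1] cursor@2
After 6 (delete_current): list=[61, 26, 1] cursor@1
After 7 (prev): list=[61, 26, 1] cursor@26
After 8 (insert_before(17)): list=[61, 17, 26, 1] cursor@26
After 9 (next): list=[61, 17, 26, 1] cursor@1
After 10 (insert_after(58)): list=[61, 17, 26, 1, 58] cursor@1

Answer: 1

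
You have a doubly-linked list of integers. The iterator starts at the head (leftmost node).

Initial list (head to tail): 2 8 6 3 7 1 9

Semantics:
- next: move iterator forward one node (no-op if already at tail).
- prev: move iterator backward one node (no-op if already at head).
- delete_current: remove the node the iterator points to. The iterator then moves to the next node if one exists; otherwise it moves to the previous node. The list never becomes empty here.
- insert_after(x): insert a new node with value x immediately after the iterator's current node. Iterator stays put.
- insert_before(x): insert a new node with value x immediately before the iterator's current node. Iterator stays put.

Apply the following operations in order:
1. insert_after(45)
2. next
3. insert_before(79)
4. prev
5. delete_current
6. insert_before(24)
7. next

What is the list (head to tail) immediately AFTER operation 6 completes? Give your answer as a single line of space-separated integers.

Answer: 2 24 45 8 6 3 7 1 9

Derivation:
After 1 (insert_after(45)): list=[2, 45, 8, 6, 3, 7, 1, 9] cursor@2
After 2 (next): list=[2, 45, 8, 6, 3, 7, 1, 9] cursor@45
After 3 (insert_before(79)): list=[2, 79, 45, 8, 6, 3, 7, 1, 9] cursor@45
After 4 (prev): list=[2, 79, 45, 8, 6, 3, 7, 1, 9] cursor@79
After 5 (delete_current): list=[2, 45, 8, 6, 3, 7, 1, 9] cursor@45
After 6 (insert_before(24)): list=[2, 24, 45, 8, 6, 3, 7, 1, 9] cursor@45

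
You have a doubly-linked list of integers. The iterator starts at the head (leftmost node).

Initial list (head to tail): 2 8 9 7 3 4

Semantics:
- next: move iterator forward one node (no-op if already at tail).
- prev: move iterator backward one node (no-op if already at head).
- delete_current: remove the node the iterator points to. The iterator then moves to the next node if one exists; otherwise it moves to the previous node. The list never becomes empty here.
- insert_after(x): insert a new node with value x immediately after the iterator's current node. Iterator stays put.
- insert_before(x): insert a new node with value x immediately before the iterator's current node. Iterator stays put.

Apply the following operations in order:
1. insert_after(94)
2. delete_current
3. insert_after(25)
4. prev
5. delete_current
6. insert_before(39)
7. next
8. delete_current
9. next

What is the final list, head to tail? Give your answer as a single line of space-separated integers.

After 1 (insert_after(94)): list=[2, 94, 8, 9, 7, 3, 4] cursor@2
After 2 (delete_current): list=[94, 8, 9, 7, 3, 4] cursor@94
After 3 (insert_after(25)): list=[94, 25, 8, 9, 7, 3, 4] cursor@94
After 4 (prev): list=[94, 25, 8, 9, 7, 3, 4] cursor@94
After 5 (delete_current): list=[25, 8, 9, 7, 3, 4] cursor@25
After 6 (insert_before(39)): list=[39, 25, 8, 9, 7, 3, 4] cursor@25
After 7 (next): list=[39, 25, 8, 9, 7, 3, 4] cursor@8
After 8 (delete_current): list=[39, 25, 9, 7, 3, 4] cursor@9
After 9 (next): list=[39, 25, 9, 7, 3, 4] cursor@7

Answer: 39 25 9 7 3 4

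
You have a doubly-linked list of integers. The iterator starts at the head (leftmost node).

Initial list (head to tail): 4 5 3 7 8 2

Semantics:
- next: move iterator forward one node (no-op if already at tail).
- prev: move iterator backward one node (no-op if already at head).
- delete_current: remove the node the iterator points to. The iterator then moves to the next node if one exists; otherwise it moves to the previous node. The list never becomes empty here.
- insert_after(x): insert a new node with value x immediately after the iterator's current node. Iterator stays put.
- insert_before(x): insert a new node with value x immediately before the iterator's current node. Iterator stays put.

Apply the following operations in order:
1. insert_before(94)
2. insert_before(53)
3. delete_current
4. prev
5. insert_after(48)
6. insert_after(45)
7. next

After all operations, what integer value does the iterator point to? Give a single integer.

After 1 (insert_before(94)): list=[94, 4, 5, 3, 7, 8, 2] cursor@4
After 2 (insert_before(53)): list=[94, 53, 4, 5, 3, 7, 8, 2] cursor@4
After 3 (delete_current): list=[94, 53, 5, 3, 7, 8, 2] cursor@5
After 4 (prev): list=[94, 53, 5, 3, 7, 8, 2] cursor@53
After 5 (insert_after(48)): list=[94, 53, 48, 5, 3, 7, 8, 2] cursor@53
After 6 (insert_after(45)): list=[94, 53, 45, 48, 5, 3, 7, 8, 2] cursor@53
After 7 (next): list=[94, 53, 45, 48, 5, 3, 7, 8, 2] cursor@45

Answer: 45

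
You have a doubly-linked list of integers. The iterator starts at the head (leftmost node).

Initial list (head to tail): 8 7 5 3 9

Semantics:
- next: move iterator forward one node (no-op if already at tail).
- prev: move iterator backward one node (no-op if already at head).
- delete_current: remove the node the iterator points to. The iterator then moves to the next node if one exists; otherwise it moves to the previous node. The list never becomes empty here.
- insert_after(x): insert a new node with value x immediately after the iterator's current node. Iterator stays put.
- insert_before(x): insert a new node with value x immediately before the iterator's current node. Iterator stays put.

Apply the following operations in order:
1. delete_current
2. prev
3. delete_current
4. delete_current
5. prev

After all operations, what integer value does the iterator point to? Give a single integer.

Answer: 3

Derivation:
After 1 (delete_current): list=[7, 5, 3, 9] cursor@7
After 2 (prev): list=[7, 5, 3, 9] cursor@7
After 3 (delete_current): list=[5, 3, 9] cursor@5
After 4 (delete_current): list=[3, 9] cursor@3
After 5 (prev): list=[3, 9] cursor@3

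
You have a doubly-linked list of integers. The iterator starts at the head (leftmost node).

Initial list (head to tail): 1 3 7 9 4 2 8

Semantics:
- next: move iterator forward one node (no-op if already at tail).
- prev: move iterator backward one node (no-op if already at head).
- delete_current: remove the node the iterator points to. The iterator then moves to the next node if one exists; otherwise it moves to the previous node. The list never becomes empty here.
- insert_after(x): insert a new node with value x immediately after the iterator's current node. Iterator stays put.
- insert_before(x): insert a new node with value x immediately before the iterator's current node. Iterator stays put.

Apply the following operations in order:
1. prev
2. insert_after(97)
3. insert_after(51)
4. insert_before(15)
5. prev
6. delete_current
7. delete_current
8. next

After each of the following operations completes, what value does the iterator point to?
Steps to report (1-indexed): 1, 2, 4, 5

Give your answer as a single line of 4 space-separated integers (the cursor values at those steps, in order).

After 1 (prev): list=[1, 3, 7, 9, 4, 2, 8] cursor@1
After 2 (insert_after(97)): list=[1, 97, 3, 7, 9, 4, 2, 8] cursor@1
After 3 (insert_after(51)): list=[1, 51, 97, 3, 7, 9, 4, 2, 8] cursor@1
After 4 (insert_before(15)): list=[15, 1, 51, 97, 3, 7, 9, 4, 2, 8] cursor@1
After 5 (prev): list=[15, 1, 51, 97, 3, 7, 9, 4, 2, 8] cursor@15
After 6 (delete_current): list=[1, 51, 97, 3, 7, 9, 4, 2, 8] cursor@1
After 7 (delete_current): list=[51, 97, 3, 7, 9, 4, 2, 8] cursor@51
After 8 (next): list=[51, 97, 3, 7, 9, 4, 2, 8] cursor@97

Answer: 1 1 1 15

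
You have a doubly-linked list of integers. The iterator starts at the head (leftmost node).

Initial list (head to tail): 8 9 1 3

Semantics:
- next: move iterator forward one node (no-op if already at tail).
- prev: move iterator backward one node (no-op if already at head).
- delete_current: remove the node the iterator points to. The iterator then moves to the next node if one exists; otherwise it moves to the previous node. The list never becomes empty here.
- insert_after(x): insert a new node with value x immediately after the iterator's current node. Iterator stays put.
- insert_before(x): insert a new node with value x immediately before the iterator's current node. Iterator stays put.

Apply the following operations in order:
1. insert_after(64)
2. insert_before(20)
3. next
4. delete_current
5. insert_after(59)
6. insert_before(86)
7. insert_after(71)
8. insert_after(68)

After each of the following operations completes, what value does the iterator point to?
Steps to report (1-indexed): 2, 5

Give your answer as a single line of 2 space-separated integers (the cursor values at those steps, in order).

After 1 (insert_after(64)): list=[8, 64, 9, 1, 3] cursor@8
After 2 (insert_before(20)): list=[20, 8, 64, 9, 1, 3] cursor@8
After 3 (next): list=[20, 8, 64, 9, 1, 3] cursor@64
After 4 (delete_current): list=[20, 8, 9, 1, 3] cursor@9
After 5 (insert_after(59)): list=[20, 8, 9, 59, 1, 3] cursor@9
After 6 (insert_before(86)): list=[20, 8, 86, 9, 59, 1, 3] cursor@9
After 7 (insert_after(71)): list=[20, 8, 86, 9, 71, 59, 1, 3] cursor@9
After 8 (insert_after(68)): list=[20, 8, 86, 9, 68, 71, 59, 1, 3] cursor@9

Answer: 8 9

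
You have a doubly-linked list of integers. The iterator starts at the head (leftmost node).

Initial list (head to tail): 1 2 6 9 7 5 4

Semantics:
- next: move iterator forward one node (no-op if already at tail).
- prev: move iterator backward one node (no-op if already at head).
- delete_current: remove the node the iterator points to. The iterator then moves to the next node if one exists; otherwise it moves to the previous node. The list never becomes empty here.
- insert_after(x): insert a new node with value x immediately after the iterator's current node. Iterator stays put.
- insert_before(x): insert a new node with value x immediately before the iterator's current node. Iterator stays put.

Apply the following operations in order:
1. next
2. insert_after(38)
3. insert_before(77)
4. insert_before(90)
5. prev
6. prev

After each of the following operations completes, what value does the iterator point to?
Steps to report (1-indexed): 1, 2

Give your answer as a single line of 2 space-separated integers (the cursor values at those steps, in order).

Answer: 2 2

Derivation:
After 1 (next): list=[1, 2, 6, 9, 7, 5, 4] cursor@2
After 2 (insert_after(38)): list=[1, 2, 38, 6, 9, 7, 5, 4] cursor@2
After 3 (insert_before(77)): list=[1, 77, 2, 38, 6, 9, 7, 5, 4] cursor@2
After 4 (insert_before(90)): list=[1, 77, 90, 2, 38, 6, 9, 7, 5, 4] cursor@2
After 5 (prev): list=[1, 77, 90, 2, 38, 6, 9, 7, 5, 4] cursor@90
After 6 (prev): list=[1, 77, 90, 2, 38, 6, 9, 7, 5, 4] cursor@77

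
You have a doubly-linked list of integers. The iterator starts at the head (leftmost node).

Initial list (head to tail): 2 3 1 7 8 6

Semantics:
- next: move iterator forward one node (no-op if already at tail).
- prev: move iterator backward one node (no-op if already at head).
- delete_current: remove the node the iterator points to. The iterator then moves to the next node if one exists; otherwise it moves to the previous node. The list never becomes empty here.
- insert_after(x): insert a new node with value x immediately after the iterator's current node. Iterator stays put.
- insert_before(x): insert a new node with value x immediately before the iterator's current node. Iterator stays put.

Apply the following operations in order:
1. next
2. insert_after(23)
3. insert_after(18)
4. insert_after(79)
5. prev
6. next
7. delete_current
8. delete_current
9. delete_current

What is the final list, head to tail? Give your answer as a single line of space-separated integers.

Answer: 2 23 1 7 8 6

Derivation:
After 1 (next): list=[2, 3, 1, 7, 8, 6] cursor@3
After 2 (insert_after(23)): list=[2, 3, 23, 1, 7, 8, 6] cursor@3
After 3 (insert_after(18)): list=[2, 3, 18, 23, 1, 7, 8, 6] cursor@3
After 4 (insert_after(79)): list=[2, 3, 79, 18, 23, 1, 7, 8, 6] cursor@3
After 5 (prev): list=[2, 3, 79, 18, 23, 1, 7, 8, 6] cursor@2
After 6 (next): list=[2, 3, 79, 18, 23, 1, 7, 8, 6] cursor@3
After 7 (delete_current): list=[2, 79, 18, 23, 1, 7, 8, 6] cursor@79
After 8 (delete_current): list=[2, 18, 23, 1, 7, 8, 6] cursor@18
After 9 (delete_current): list=[2, 23, 1, 7, 8, 6] cursor@23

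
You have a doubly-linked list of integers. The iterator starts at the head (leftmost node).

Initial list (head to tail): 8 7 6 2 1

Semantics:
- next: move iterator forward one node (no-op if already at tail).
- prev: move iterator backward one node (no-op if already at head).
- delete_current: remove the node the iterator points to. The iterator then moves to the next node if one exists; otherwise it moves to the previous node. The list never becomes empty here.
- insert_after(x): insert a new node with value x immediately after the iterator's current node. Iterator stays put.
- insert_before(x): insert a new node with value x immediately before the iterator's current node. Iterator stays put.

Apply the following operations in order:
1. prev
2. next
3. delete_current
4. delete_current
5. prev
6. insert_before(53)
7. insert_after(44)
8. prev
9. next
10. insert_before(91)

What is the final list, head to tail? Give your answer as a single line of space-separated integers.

After 1 (prev): list=[8, 7, 6, 2, 1] cursor@8
After 2 (next): list=[8, 7, 6, 2, 1] cursor@7
After 3 (delete_current): list=[8, 6, 2, 1] cursor@6
After 4 (delete_current): list=[8, 2, 1] cursor@2
After 5 (prev): list=[8, 2, 1] cursor@8
After 6 (insert_before(53)): list=[53, 8, 2, 1] cursor@8
After 7 (insert_after(44)): list=[53, 8, 44, 2, 1] cursor@8
After 8 (prev): list=[53, 8, 44, 2, 1] cursor@53
After 9 (next): list=[53, 8, 44, 2, 1] cursor@8
After 10 (insert_before(91)): list=[53, 91, 8, 44, 2, 1] cursor@8

Answer: 53 91 8 44 2 1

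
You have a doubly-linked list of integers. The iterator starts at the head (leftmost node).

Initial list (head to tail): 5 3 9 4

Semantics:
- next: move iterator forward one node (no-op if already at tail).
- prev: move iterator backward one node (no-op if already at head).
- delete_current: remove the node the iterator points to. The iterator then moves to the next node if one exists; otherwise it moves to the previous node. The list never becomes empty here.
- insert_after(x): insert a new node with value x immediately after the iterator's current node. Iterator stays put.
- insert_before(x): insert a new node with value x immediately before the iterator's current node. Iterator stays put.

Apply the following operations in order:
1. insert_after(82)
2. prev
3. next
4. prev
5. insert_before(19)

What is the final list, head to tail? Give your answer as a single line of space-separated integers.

Answer: 19 5 82 3 9 4

Derivation:
After 1 (insert_after(82)): list=[5, 82, 3, 9, 4] cursor@5
After 2 (prev): list=[5, 82, 3, 9, 4] cursor@5
After 3 (next): list=[5, 82, 3, 9, 4] cursor@82
After 4 (prev): list=[5, 82, 3, 9, 4] cursor@5
After 5 (insert_before(19)): list=[19, 5, 82, 3, 9, 4] cursor@5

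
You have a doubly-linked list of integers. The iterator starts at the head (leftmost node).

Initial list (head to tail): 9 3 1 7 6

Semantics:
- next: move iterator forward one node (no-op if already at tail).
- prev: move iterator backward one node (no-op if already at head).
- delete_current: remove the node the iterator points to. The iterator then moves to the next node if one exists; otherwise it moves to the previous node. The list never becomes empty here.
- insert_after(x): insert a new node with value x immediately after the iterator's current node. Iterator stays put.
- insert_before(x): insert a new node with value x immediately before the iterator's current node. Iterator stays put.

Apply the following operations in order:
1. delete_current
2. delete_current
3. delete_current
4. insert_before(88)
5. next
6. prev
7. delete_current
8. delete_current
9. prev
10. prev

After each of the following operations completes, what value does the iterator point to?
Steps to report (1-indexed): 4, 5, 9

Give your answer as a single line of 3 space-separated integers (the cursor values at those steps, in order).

After 1 (delete_current): list=[3, 1, 7, 6] cursor@3
After 2 (delete_current): list=[1, 7, 6] cursor@1
After 3 (delete_current): list=[7, 6] cursor@7
After 4 (insert_before(88)): list=[88, 7, 6] cursor@7
After 5 (next): list=[88, 7, 6] cursor@6
After 6 (prev): list=[88, 7, 6] cursor@7
After 7 (delete_current): list=[88, 6] cursor@6
After 8 (delete_current): list=[88] cursor@88
After 9 (prev): list=[88] cursor@88
After 10 (prev): list=[88] cursor@88

Answer: 7 6 88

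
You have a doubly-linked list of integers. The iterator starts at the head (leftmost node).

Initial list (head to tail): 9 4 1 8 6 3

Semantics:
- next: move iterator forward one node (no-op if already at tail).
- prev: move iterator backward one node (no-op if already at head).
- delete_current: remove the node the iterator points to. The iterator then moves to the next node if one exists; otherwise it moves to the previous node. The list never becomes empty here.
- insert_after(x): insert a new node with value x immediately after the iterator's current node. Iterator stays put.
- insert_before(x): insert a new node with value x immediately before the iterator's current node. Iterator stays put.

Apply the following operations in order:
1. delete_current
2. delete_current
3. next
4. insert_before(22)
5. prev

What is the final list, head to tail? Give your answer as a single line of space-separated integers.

After 1 (delete_current): list=[4, 1, 8, 6, 3] cursor@4
After 2 (delete_current): list=[1, 8, 6, 3] cursor@1
After 3 (next): list=[1, 8, 6, 3] cursor@8
After 4 (insert_before(22)): list=[1, 22, 8, 6, 3] cursor@8
After 5 (prev): list=[1, 22, 8, 6, 3] cursor@22

Answer: 1 22 8 6 3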